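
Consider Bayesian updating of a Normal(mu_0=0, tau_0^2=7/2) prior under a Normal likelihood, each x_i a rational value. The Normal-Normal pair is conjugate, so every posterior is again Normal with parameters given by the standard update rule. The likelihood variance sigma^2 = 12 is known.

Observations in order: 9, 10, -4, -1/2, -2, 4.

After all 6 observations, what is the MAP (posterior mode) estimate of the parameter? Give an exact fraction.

obs 1: x=9 → posterior Normal(63/31, 84/31)
obs 2: x=10 → posterior Normal(7/2, 42/19)
obs 3: x=-4 → posterior Normal(7/3, 28/15)
obs 4: x=-1/2 → posterior Normal(203/104, 21/13)
obs 5: x=-2 → posterior Normal(175/118, 84/59)
obs 6: x=4 → posterior Normal(7/4, 14/11)

7/4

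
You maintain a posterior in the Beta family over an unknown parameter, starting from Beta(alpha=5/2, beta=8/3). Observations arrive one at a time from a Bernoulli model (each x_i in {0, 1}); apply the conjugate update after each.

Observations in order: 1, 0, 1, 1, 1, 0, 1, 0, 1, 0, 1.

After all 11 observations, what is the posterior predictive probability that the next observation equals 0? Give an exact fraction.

40/97

obs 1: x=1 → posterior Beta(7/2, 8/3)
obs 2: x=0 → posterior Beta(7/2, 11/3)
obs 3: x=1 → posterior Beta(9/2, 11/3)
obs 4: x=1 → posterior Beta(11/2, 11/3)
obs 5: x=1 → posterior Beta(13/2, 11/3)
obs 6: x=0 → posterior Beta(13/2, 14/3)
obs 7: x=1 → posterior Beta(15/2, 14/3)
obs 8: x=0 → posterior Beta(15/2, 17/3)
obs 9: x=1 → posterior Beta(17/2, 17/3)
obs 10: x=0 → posterior Beta(17/2, 20/3)
obs 11: x=1 → posterior Beta(19/2, 20/3)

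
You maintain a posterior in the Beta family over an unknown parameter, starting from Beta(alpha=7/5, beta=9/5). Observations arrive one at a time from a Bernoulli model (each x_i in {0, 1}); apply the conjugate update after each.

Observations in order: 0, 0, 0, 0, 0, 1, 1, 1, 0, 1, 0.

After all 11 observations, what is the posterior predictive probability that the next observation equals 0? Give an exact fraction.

obs 1: x=0 → posterior Beta(7/5, 14/5)
obs 2: x=0 → posterior Beta(7/5, 19/5)
obs 3: x=0 → posterior Beta(7/5, 24/5)
obs 4: x=0 → posterior Beta(7/5, 29/5)
obs 5: x=0 → posterior Beta(7/5, 34/5)
obs 6: x=1 → posterior Beta(12/5, 34/5)
obs 7: x=1 → posterior Beta(17/5, 34/5)
obs 8: x=1 → posterior Beta(22/5, 34/5)
obs 9: x=0 → posterior Beta(22/5, 39/5)
obs 10: x=1 → posterior Beta(27/5, 39/5)
obs 11: x=0 → posterior Beta(27/5, 44/5)

44/71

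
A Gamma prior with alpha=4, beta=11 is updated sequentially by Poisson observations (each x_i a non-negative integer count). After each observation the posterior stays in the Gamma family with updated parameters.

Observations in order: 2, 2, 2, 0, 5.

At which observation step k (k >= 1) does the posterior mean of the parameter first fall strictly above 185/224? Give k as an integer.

k = 5

obs 1: x=2 → posterior Gamma(6, 12)
obs 2: x=2 → posterior Gamma(8, 13)
obs 3: x=2 → posterior Gamma(10, 14)
obs 4: x=0 → posterior Gamma(10, 15)
obs 5: x=5 → posterior Gamma(15, 16)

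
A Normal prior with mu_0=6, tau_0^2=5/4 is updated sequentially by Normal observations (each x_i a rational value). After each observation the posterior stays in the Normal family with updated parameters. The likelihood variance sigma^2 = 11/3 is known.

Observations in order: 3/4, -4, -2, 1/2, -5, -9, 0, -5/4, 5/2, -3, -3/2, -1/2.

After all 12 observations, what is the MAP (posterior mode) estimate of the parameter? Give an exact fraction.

obs 1: x=3/4 → posterior Normal(1101/236, 55/59)
obs 2: x=-4 → posterior Normal(861/296, 55/74)
obs 3: x=-2 → posterior Normal(741/356, 55/89)
obs 4: x=1/2 → posterior Normal(771/416, 55/104)
obs 5: x=-5 → posterior Normal(471/476, 55/119)
obs 6: x=-9 → posterior Normal(-69/536, 55/134)
obs 7: x=0 → posterior Normal(-69/596, 55/149)
obs 8: x=-5/4 → posterior Normal(-9/41, 55/164)
obs 9: x=5/2 → posterior Normal(3/358, 55/179)
obs 10: x=-3 → posterior Normal(-87/388, 55/194)
obs 11: x=-3/2 → posterior Normal(-6/19, 5/19)
obs 12: x=-1/2 → posterior Normal(-21/64, 55/224)

-21/64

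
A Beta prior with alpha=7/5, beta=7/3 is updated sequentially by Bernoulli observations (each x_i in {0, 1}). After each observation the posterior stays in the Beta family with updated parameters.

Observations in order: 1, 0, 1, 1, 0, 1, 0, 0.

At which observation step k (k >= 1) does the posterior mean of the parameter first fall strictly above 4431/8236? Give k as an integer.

k = 4

obs 1: x=1 → posterior Beta(12/5, 7/3)
obs 2: x=0 → posterior Beta(12/5, 10/3)
obs 3: x=1 → posterior Beta(17/5, 10/3)
obs 4: x=1 → posterior Beta(22/5, 10/3)
obs 5: x=0 → posterior Beta(22/5, 13/3)
obs 6: x=1 → posterior Beta(27/5, 13/3)
obs 7: x=0 → posterior Beta(27/5, 16/3)
obs 8: x=0 → posterior Beta(27/5, 19/3)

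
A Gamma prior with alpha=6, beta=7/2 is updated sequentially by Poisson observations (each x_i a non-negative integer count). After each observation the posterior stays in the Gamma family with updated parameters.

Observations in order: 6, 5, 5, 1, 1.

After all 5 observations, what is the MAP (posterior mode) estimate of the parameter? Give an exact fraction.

46/17

obs 1: x=6 → posterior Gamma(12, 9/2)
obs 2: x=5 → posterior Gamma(17, 11/2)
obs 3: x=5 → posterior Gamma(22, 13/2)
obs 4: x=1 → posterior Gamma(23, 15/2)
obs 5: x=1 → posterior Gamma(24, 17/2)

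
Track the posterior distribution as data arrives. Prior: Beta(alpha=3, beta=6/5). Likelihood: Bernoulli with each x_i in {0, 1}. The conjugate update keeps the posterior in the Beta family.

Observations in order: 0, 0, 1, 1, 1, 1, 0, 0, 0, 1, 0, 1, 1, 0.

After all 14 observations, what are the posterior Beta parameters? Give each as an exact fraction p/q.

obs 1: x=0 → posterior Beta(3, 11/5)
obs 2: x=0 → posterior Beta(3, 16/5)
obs 3: x=1 → posterior Beta(4, 16/5)
obs 4: x=1 → posterior Beta(5, 16/5)
obs 5: x=1 → posterior Beta(6, 16/5)
obs 6: x=1 → posterior Beta(7, 16/5)
obs 7: x=0 → posterior Beta(7, 21/5)
obs 8: x=0 → posterior Beta(7, 26/5)
obs 9: x=0 → posterior Beta(7, 31/5)
obs 10: x=1 → posterior Beta(8, 31/5)
obs 11: x=0 → posterior Beta(8, 36/5)
obs 12: x=1 → posterior Beta(9, 36/5)
obs 13: x=1 → posterior Beta(10, 36/5)
obs 14: x=0 → posterior Beta(10, 41/5)

alpha=10, beta=41/5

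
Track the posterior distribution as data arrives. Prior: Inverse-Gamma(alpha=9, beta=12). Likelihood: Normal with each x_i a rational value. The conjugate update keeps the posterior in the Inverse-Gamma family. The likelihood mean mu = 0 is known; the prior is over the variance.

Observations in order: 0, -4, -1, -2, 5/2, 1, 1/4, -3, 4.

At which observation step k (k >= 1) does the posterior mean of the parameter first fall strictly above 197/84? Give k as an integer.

obs 1: x=0 → posterior Inverse-Gamma(19/2, 12)
obs 2: x=-4 → posterior Inverse-Gamma(10, 20)
obs 3: x=-1 → posterior Inverse-Gamma(21/2, 41/2)
obs 4: x=-2 → posterior Inverse-Gamma(11, 45/2)
obs 5: x=5/2 → posterior Inverse-Gamma(23/2, 205/8)
obs 6: x=1 → posterior Inverse-Gamma(12, 209/8)
obs 7: x=1/4 → posterior Inverse-Gamma(25/2, 837/32)
obs 8: x=-3 → posterior Inverse-Gamma(13, 981/32)
obs 9: x=4 → posterior Inverse-Gamma(27/2, 1237/32)

k = 5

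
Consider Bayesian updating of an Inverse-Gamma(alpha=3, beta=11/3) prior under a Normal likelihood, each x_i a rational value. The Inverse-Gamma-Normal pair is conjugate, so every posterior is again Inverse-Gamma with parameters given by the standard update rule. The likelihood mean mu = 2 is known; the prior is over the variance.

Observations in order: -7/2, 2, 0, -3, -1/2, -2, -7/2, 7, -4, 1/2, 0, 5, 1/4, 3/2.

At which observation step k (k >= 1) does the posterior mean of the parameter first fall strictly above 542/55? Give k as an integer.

k = 7

obs 1: x=-7/2 → posterior Inverse-Gamma(7/2, 451/24)
obs 2: x=2 → posterior Inverse-Gamma(4, 451/24)
obs 3: x=0 → posterior Inverse-Gamma(9/2, 499/24)
obs 4: x=-3 → posterior Inverse-Gamma(5, 799/24)
obs 5: x=-1/2 → posterior Inverse-Gamma(11/2, 437/12)
obs 6: x=-2 → posterior Inverse-Gamma(6, 533/12)
obs 7: x=-7/2 → posterior Inverse-Gamma(13/2, 1429/24)
obs 8: x=7 → posterior Inverse-Gamma(7, 1729/24)
obs 9: x=-4 → posterior Inverse-Gamma(15/2, 2161/24)
obs 10: x=1/2 → posterior Inverse-Gamma(8, 547/6)
obs 11: x=0 → posterior Inverse-Gamma(17/2, 559/6)
obs 12: x=5 → posterior Inverse-Gamma(9, 293/3)
obs 13: x=1/4 → posterior Inverse-Gamma(19/2, 9523/96)
obs 14: x=3/2 → posterior Inverse-Gamma(10, 9535/96)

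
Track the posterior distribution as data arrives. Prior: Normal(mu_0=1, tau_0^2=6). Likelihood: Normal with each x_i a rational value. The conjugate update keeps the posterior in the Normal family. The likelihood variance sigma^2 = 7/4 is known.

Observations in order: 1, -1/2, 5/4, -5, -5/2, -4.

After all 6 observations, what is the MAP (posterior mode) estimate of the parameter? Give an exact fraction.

obs 1: x=1 → posterior Normal(1, 42/31)
obs 2: x=-1/2 → posterior Normal(19/55, 42/55)
obs 3: x=5/4 → posterior Normal(49/79, 42/79)
obs 4: x=-5 → posterior Normal(-71/103, 42/103)
obs 5: x=-5/2 → posterior Normal(-131/127, 42/127)
obs 6: x=-4 → posterior Normal(-227/151, 42/151)

-227/151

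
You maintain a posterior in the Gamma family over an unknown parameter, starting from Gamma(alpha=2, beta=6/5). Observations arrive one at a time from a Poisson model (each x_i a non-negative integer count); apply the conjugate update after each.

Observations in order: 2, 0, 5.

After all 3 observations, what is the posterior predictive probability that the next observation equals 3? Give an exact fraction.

obs 1: x=2 → posterior Gamma(4, 11/5)
obs 2: x=0 → posterior Gamma(4, 16/5)
obs 3: x=5 → posterior Gamma(9, 21/5)

16382025960733125/95428956661682176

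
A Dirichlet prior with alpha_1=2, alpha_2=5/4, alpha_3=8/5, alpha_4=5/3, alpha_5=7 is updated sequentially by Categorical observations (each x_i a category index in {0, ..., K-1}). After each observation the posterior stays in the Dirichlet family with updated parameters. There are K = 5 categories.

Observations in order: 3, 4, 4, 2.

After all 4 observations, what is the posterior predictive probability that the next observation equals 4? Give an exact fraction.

obs 1: x=3 → posterior Dirichlet(2, 5/4, 8/5, 8/3, 7)
obs 2: x=4 → posterior Dirichlet(2, 5/4, 8/5, 8/3, 8)
obs 3: x=4 → posterior Dirichlet(2, 5/4, 8/5, 8/3, 9)
obs 4: x=2 → posterior Dirichlet(2, 5/4, 13/5, 8/3, 9)

540/1051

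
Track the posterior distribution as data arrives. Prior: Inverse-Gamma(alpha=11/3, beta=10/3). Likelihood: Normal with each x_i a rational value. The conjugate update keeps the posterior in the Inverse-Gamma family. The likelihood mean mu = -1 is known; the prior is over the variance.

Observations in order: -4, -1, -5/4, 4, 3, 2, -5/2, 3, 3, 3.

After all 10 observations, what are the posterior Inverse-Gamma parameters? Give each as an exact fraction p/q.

obs 1: x=-4 → posterior Inverse-Gamma(25/6, 47/6)
obs 2: x=-1 → posterior Inverse-Gamma(14/3, 47/6)
obs 3: x=-5/4 → posterior Inverse-Gamma(31/6, 755/96)
obs 4: x=4 → posterior Inverse-Gamma(17/3, 1955/96)
obs 5: x=3 → posterior Inverse-Gamma(37/6, 2723/96)
obs 6: x=2 → posterior Inverse-Gamma(20/3, 3155/96)
obs 7: x=-5/2 → posterior Inverse-Gamma(43/6, 3263/96)
obs 8: x=3 → posterior Inverse-Gamma(23/3, 4031/96)
obs 9: x=3 → posterior Inverse-Gamma(49/6, 4799/96)
obs 10: x=3 → posterior Inverse-Gamma(26/3, 5567/96)

alpha=26/3, beta=5567/96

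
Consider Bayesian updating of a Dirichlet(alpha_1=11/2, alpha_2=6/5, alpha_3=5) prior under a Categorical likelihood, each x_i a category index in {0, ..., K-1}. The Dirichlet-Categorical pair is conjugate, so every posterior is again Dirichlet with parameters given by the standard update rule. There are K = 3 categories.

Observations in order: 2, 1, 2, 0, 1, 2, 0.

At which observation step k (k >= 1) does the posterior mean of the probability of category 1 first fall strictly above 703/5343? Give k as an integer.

obs 1: x=2 → posterior Dirichlet(11/2, 6/5, 6)
obs 2: x=1 → posterior Dirichlet(11/2, 11/5, 6)
obs 3: x=2 → posterior Dirichlet(11/2, 11/5, 7)
obs 4: x=0 → posterior Dirichlet(13/2, 11/5, 7)
obs 5: x=1 → posterior Dirichlet(13/2, 16/5, 7)
obs 6: x=2 → posterior Dirichlet(13/2, 16/5, 8)
obs 7: x=0 → posterior Dirichlet(15/2, 16/5, 8)

k = 2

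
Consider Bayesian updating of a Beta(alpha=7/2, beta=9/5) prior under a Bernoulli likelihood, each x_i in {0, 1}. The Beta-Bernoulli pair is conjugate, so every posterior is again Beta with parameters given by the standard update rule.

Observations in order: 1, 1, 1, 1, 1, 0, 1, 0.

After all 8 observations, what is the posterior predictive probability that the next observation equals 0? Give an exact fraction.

obs 1: x=1 → posterior Beta(9/2, 9/5)
obs 2: x=1 → posterior Beta(11/2, 9/5)
obs 3: x=1 → posterior Beta(13/2, 9/5)
obs 4: x=1 → posterior Beta(15/2, 9/5)
obs 5: x=1 → posterior Beta(17/2, 9/5)
obs 6: x=0 → posterior Beta(17/2, 14/5)
obs 7: x=1 → posterior Beta(19/2, 14/5)
obs 8: x=0 → posterior Beta(19/2, 19/5)

2/7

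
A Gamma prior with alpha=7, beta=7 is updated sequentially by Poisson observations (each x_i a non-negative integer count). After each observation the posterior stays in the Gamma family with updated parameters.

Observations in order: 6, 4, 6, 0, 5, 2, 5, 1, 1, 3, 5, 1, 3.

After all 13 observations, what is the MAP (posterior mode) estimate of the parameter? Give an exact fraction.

12/5

obs 1: x=6 → posterior Gamma(13, 8)
obs 2: x=4 → posterior Gamma(17, 9)
obs 3: x=6 → posterior Gamma(23, 10)
obs 4: x=0 → posterior Gamma(23, 11)
obs 5: x=5 → posterior Gamma(28, 12)
obs 6: x=2 → posterior Gamma(30, 13)
obs 7: x=5 → posterior Gamma(35, 14)
obs 8: x=1 → posterior Gamma(36, 15)
obs 9: x=1 → posterior Gamma(37, 16)
obs 10: x=3 → posterior Gamma(40, 17)
obs 11: x=5 → posterior Gamma(45, 18)
obs 12: x=1 → posterior Gamma(46, 19)
obs 13: x=3 → posterior Gamma(49, 20)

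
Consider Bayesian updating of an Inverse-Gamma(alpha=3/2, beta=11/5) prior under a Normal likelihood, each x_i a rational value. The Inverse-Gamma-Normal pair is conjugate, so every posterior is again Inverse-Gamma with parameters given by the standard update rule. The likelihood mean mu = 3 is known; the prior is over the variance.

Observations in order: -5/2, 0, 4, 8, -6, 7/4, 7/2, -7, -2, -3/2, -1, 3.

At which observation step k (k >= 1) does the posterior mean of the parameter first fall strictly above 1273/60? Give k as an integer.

obs 1: x=-5/2 → posterior Inverse-Gamma(2, 693/40)
obs 2: x=0 → posterior Inverse-Gamma(5/2, 873/40)
obs 3: x=4 → posterior Inverse-Gamma(3, 893/40)
obs 4: x=8 → posterior Inverse-Gamma(7/2, 1393/40)
obs 5: x=-6 → posterior Inverse-Gamma(4, 3013/40)
obs 6: x=7/4 → posterior Inverse-Gamma(9/2, 12177/160)
obs 7: x=7/2 → posterior Inverse-Gamma(5, 12197/160)
obs 8: x=-7 → posterior Inverse-Gamma(11/2, 20197/160)
obs 9: x=-2 → posterior Inverse-Gamma(6, 22197/160)
obs 10: x=-3/2 → posterior Inverse-Gamma(13/2, 23817/160)
obs 11: x=-1 → posterior Inverse-Gamma(7, 25097/160)
obs 12: x=3 → posterior Inverse-Gamma(15/2, 25097/160)

k = 5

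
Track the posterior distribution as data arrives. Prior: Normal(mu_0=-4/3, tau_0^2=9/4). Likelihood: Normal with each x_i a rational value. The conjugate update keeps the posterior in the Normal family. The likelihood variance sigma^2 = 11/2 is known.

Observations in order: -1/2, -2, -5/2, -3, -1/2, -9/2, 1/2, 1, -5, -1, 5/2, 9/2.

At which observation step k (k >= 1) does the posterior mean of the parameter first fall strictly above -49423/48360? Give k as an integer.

obs 1: x=-1/2 → posterior Normal(-203/186, 99/62)
obs 2: x=-2 → posterior Normal(-311/240, 99/80)
obs 3: x=-5/2 → posterior Normal(-223/147, 99/98)
obs 4: x=-3 → posterior Normal(-152/87, 99/116)
obs 5: x=-1/2 → posterior Normal(-635/402, 99/134)
obs 6: x=-9/2 → posterior Normal(-439/228, 99/152)
obs 7: x=1/2 → posterior Normal(-851/510, 99/170)
obs 8: x=1 → posterior Normal(-797/564, 99/188)
obs 9: x=-5 → posterior Normal(-1067/618, 99/206)
obs 10: x=-1 → posterior Normal(-1121/672, 99/224)
obs 11: x=5/2 → posterior Normal(-493/363, 9/22)
obs 12: x=9/2 → posterior Normal(-743/780, 99/260)

k = 12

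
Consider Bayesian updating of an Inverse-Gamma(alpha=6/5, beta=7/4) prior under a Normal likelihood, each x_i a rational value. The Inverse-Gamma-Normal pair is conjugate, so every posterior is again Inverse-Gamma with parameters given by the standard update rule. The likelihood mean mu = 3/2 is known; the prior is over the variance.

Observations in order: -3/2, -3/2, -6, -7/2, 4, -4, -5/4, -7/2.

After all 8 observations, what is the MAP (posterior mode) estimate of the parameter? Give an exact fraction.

13745/992

obs 1: x=-3/2 → posterior Inverse-Gamma(17/10, 25/4)
obs 2: x=-3/2 → posterior Inverse-Gamma(11/5, 43/4)
obs 3: x=-6 → posterior Inverse-Gamma(27/10, 311/8)
obs 4: x=-7/2 → posterior Inverse-Gamma(16/5, 411/8)
obs 5: x=4 → posterior Inverse-Gamma(37/10, 109/2)
obs 6: x=-4 → posterior Inverse-Gamma(21/5, 557/8)
obs 7: x=-5/4 → posterior Inverse-Gamma(47/10, 2349/32)
obs 8: x=-7/2 → posterior Inverse-Gamma(26/5, 2749/32)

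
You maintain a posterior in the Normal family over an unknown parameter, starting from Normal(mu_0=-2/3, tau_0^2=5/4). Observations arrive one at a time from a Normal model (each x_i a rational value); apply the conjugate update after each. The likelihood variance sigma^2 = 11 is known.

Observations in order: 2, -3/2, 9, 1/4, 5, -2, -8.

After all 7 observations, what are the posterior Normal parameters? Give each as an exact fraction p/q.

obs 1: x=2 → posterior Normal(-58/147, 55/49)
obs 2: x=-3/2 → posterior Normal(-161/324, 55/54)
obs 3: x=9 → posterior Normal(109/354, 55/59)
obs 4: x=1/4 → posterior Normal(233/768, 55/64)
obs 5: x=5 → posterior Normal(533/828, 55/69)
obs 6: x=-2 → posterior Normal(413/888, 55/74)
obs 7: x=-8 → posterior Normal(-67/948, 55/79)

mu_0=-67/948, tau_0^2=55/79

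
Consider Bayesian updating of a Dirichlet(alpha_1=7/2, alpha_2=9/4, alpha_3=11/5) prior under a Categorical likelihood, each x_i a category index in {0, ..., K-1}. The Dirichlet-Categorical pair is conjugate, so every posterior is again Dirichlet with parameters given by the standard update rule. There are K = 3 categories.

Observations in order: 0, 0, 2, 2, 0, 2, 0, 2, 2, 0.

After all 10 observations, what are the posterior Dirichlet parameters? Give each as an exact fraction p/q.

obs 1: x=0 → posterior Dirichlet(9/2, 9/4, 11/5)
obs 2: x=0 → posterior Dirichlet(11/2, 9/4, 11/5)
obs 3: x=2 → posterior Dirichlet(11/2, 9/4, 16/5)
obs 4: x=2 → posterior Dirichlet(11/2, 9/4, 21/5)
obs 5: x=0 → posterior Dirichlet(13/2, 9/4, 21/5)
obs 6: x=2 → posterior Dirichlet(13/2, 9/4, 26/5)
obs 7: x=0 → posterior Dirichlet(15/2, 9/4, 26/5)
obs 8: x=2 → posterior Dirichlet(15/2, 9/4, 31/5)
obs 9: x=2 → posterior Dirichlet(15/2, 9/4, 36/5)
obs 10: x=0 → posterior Dirichlet(17/2, 9/4, 36/5)

alpha_1=17/2, alpha_2=9/4, alpha_3=36/5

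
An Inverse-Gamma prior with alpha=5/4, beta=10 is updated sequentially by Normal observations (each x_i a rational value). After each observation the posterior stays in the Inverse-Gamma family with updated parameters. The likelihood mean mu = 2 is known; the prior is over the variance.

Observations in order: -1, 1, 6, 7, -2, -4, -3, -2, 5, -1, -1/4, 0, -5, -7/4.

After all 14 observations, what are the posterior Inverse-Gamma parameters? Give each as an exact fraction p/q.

alpha=33/4, beta=2033/16

obs 1: x=-1 → posterior Inverse-Gamma(7/4, 29/2)
obs 2: x=1 → posterior Inverse-Gamma(9/4, 15)
obs 3: x=6 → posterior Inverse-Gamma(11/4, 23)
obs 4: x=7 → posterior Inverse-Gamma(13/4, 71/2)
obs 5: x=-2 → posterior Inverse-Gamma(15/4, 87/2)
obs 6: x=-4 → posterior Inverse-Gamma(17/4, 123/2)
obs 7: x=-3 → posterior Inverse-Gamma(19/4, 74)
obs 8: x=-2 → posterior Inverse-Gamma(21/4, 82)
obs 9: x=5 → posterior Inverse-Gamma(23/4, 173/2)
obs 10: x=-1 → posterior Inverse-Gamma(25/4, 91)
obs 11: x=-1/4 → posterior Inverse-Gamma(27/4, 2993/32)
obs 12: x=0 → posterior Inverse-Gamma(29/4, 3057/32)
obs 13: x=-5 → posterior Inverse-Gamma(31/4, 3841/32)
obs 14: x=-7/4 → posterior Inverse-Gamma(33/4, 2033/16)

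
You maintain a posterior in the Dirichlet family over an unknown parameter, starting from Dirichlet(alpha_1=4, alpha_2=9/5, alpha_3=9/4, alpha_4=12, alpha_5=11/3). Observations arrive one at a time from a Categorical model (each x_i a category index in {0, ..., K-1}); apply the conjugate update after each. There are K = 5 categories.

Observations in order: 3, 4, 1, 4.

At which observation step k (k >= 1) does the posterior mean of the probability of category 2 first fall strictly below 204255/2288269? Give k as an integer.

obs 1: x=3 → posterior Dirichlet(4, 9/5, 9/4, 13, 11/3)
obs 2: x=4 → posterior Dirichlet(4, 9/5, 9/4, 13, 14/3)
obs 3: x=1 → posterior Dirichlet(4, 14/5, 9/4, 13, 14/3)
obs 4: x=4 → posterior Dirichlet(4, 14/5, 9/4, 13, 17/3)

k = 2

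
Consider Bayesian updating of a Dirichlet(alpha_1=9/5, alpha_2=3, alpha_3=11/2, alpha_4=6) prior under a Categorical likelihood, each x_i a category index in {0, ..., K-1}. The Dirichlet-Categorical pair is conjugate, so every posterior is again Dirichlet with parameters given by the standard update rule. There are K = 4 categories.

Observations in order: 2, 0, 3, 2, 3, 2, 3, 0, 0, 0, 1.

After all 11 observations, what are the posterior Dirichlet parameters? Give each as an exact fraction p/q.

alpha_1=29/5, alpha_2=4, alpha_3=17/2, alpha_4=9

obs 1: x=2 → posterior Dirichlet(9/5, 3, 13/2, 6)
obs 2: x=0 → posterior Dirichlet(14/5, 3, 13/2, 6)
obs 3: x=3 → posterior Dirichlet(14/5, 3, 13/2, 7)
obs 4: x=2 → posterior Dirichlet(14/5, 3, 15/2, 7)
obs 5: x=3 → posterior Dirichlet(14/5, 3, 15/2, 8)
obs 6: x=2 → posterior Dirichlet(14/5, 3, 17/2, 8)
obs 7: x=3 → posterior Dirichlet(14/5, 3, 17/2, 9)
obs 8: x=0 → posterior Dirichlet(19/5, 3, 17/2, 9)
obs 9: x=0 → posterior Dirichlet(24/5, 3, 17/2, 9)
obs 10: x=0 → posterior Dirichlet(29/5, 3, 17/2, 9)
obs 11: x=1 → posterior Dirichlet(29/5, 4, 17/2, 9)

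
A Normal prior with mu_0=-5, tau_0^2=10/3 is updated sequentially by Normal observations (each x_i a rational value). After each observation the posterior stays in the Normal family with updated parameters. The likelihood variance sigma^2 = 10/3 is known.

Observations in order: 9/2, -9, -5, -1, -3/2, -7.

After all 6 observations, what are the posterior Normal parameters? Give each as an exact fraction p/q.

mu_0=-24/7, tau_0^2=10/21

obs 1: x=9/2 → posterior Normal(-1/4, 5/3)
obs 2: x=-9 → posterior Normal(-19/6, 10/9)
obs 3: x=-5 → posterior Normal(-29/8, 5/6)
obs 4: x=-1 → posterior Normal(-31/10, 2/3)
obs 5: x=-3/2 → posterior Normal(-17/6, 5/9)
obs 6: x=-7 → posterior Normal(-24/7, 10/21)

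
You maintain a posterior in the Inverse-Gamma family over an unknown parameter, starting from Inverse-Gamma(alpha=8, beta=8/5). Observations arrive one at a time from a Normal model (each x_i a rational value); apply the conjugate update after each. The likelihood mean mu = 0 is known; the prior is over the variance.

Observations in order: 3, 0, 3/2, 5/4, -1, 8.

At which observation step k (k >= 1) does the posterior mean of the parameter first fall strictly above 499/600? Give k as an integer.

k = 3

obs 1: x=3 → posterior Inverse-Gamma(17/2, 61/10)
obs 2: x=0 → posterior Inverse-Gamma(9, 61/10)
obs 3: x=3/2 → posterior Inverse-Gamma(19/2, 289/40)
obs 4: x=5/4 → posterior Inverse-Gamma(10, 1281/160)
obs 5: x=-1 → posterior Inverse-Gamma(21/2, 1361/160)
obs 6: x=8 → posterior Inverse-Gamma(11, 6481/160)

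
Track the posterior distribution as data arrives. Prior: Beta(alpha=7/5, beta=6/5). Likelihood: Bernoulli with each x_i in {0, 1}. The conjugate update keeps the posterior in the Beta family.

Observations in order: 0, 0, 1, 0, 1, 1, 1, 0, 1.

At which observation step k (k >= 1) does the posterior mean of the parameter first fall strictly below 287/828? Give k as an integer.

obs 1: x=0 → posterior Beta(7/5, 11/5)
obs 2: x=0 → posterior Beta(7/5, 16/5)
obs 3: x=1 → posterior Beta(12/5, 16/5)
obs 4: x=0 → posterior Beta(12/5, 21/5)
obs 5: x=1 → posterior Beta(17/5, 21/5)
obs 6: x=1 → posterior Beta(22/5, 21/5)
obs 7: x=1 → posterior Beta(27/5, 21/5)
obs 8: x=0 → posterior Beta(27/5, 26/5)
obs 9: x=1 → posterior Beta(32/5, 26/5)

k = 2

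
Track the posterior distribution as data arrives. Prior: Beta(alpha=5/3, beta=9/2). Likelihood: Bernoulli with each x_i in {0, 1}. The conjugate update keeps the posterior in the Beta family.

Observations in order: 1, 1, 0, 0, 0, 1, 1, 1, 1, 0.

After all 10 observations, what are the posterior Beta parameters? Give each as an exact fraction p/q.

obs 1: x=1 → posterior Beta(8/3, 9/2)
obs 2: x=1 → posterior Beta(11/3, 9/2)
obs 3: x=0 → posterior Beta(11/3, 11/2)
obs 4: x=0 → posterior Beta(11/3, 13/2)
obs 5: x=0 → posterior Beta(11/3, 15/2)
obs 6: x=1 → posterior Beta(14/3, 15/2)
obs 7: x=1 → posterior Beta(17/3, 15/2)
obs 8: x=1 → posterior Beta(20/3, 15/2)
obs 9: x=1 → posterior Beta(23/3, 15/2)
obs 10: x=0 → posterior Beta(23/3, 17/2)

alpha=23/3, beta=17/2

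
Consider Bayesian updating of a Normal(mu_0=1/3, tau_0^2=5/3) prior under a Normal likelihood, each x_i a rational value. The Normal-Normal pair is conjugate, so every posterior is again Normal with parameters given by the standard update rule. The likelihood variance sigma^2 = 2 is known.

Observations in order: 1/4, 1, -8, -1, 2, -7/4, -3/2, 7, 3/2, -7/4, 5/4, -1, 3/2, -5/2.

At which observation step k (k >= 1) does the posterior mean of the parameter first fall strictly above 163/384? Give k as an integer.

k = 2

obs 1: x=1/4 → posterior Normal(13/44, 10/11)
obs 2: x=1 → posterior Normal(33/64, 5/8)
obs 3: x=-8 → posterior Normal(-127/84, 10/21)
obs 4: x=-1 → posterior Normal(-147/104, 5/13)
obs 5: x=2 → posterior Normal(-107/124, 10/31)
obs 6: x=-7/4 → posterior Normal(-71/72, 5/18)
obs 7: x=-3/2 → posterior Normal(-43/41, 10/41)
obs 8: x=7 → posterior Normal(-4/23, 5/23)
obs 9: x=3/2 → posterior Normal(-1/102, 10/51)
obs 10: x=-7/4 → posterior Normal(-37/224, 5/28)
obs 11: x=5/4 → posterior Normal(-3/61, 10/61)
obs 12: x=-1 → posterior Normal(-4/33, 5/33)
obs 13: x=3/2 → posterior Normal(-1/142, 10/71)
obs 14: x=-5/2 → posterior Normal(-13/76, 5/38)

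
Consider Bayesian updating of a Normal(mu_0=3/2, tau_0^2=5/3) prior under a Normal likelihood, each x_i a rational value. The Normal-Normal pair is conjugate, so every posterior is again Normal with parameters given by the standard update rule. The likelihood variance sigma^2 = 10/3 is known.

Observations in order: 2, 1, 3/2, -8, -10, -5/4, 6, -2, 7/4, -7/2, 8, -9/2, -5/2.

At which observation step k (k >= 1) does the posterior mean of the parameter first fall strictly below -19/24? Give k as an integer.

k = 5

obs 1: x=2 → posterior Normal(5/3, 10/9)
obs 2: x=1 → posterior Normal(3/2, 5/6)
obs 3: x=3/2 → posterior Normal(3/2, 2/3)
obs 4: x=-8 → posterior Normal(-1/12, 5/9)
obs 5: x=-10 → posterior Normal(-3/2, 10/21)
obs 6: x=-5/4 → posterior Normal(-47/32, 5/12)
obs 7: x=6 → posterior Normal(-23/36, 10/27)
obs 8: x=-2 → posterior Normal(-31/40, 1/3)
obs 9: x=7/4 → posterior Normal(-6/11, 10/33)
obs 10: x=-7/2 → posterior Normal(-19/24, 5/18)
obs 11: x=8 → posterior Normal(-3/26, 10/39)
obs 12: x=-9/2 → posterior Normal(-3/7, 5/21)
obs 13: x=-5/2 → posterior Normal(-17/30, 2/9)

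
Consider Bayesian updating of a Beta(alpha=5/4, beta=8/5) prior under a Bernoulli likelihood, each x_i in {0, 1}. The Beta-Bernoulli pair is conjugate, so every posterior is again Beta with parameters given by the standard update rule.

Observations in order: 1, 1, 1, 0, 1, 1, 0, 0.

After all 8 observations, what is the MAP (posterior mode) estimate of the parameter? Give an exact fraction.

obs 1: x=1 → posterior Beta(9/4, 8/5)
obs 2: x=1 → posterior Beta(13/4, 8/5)
obs 3: x=1 → posterior Beta(17/4, 8/5)
obs 4: x=0 → posterior Beta(17/4, 13/5)
obs 5: x=1 → posterior Beta(21/4, 13/5)
obs 6: x=1 → posterior Beta(25/4, 13/5)
obs 7: x=0 → posterior Beta(25/4, 18/5)
obs 8: x=0 → posterior Beta(25/4, 23/5)

35/59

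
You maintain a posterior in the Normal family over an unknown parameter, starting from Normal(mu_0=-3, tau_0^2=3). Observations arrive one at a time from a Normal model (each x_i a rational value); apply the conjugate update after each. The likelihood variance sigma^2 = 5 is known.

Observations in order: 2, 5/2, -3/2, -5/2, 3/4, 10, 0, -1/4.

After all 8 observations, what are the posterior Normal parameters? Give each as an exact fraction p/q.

obs 1: x=2 → posterior Normal(-9/8, 15/8)
obs 2: x=5/2 → posterior Normal(-3/22, 15/11)
obs 3: x=-3/2 → posterior Normal(-3/7, 15/14)
obs 4: x=-5/2 → posterior Normal(-27/34, 15/17)
obs 5: x=3/4 → posterior Normal(-9/16, 3/4)
obs 6: x=10 → posterior Normal(75/92, 15/23)
obs 7: x=0 → posterior Normal(75/104, 15/26)
obs 8: x=-1/4 → posterior Normal(18/29, 15/29)

mu_0=18/29, tau_0^2=15/29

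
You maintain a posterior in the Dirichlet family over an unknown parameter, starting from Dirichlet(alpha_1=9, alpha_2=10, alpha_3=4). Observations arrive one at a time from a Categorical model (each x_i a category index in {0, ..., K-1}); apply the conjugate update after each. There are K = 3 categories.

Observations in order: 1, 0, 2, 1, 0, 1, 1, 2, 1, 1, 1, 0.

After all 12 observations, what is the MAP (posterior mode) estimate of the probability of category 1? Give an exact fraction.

obs 1: x=1 → posterior Dirichlet(9, 11, 4)
obs 2: x=0 → posterior Dirichlet(10, 11, 4)
obs 3: x=2 → posterior Dirichlet(10, 11, 5)
obs 4: x=1 → posterior Dirichlet(10, 12, 5)
obs 5: x=0 → posterior Dirichlet(11, 12, 5)
obs 6: x=1 → posterior Dirichlet(11, 13, 5)
obs 7: x=1 → posterior Dirichlet(11, 14, 5)
obs 8: x=2 → posterior Dirichlet(11, 14, 6)
obs 9: x=1 → posterior Dirichlet(11, 15, 6)
obs 10: x=1 → posterior Dirichlet(11, 16, 6)
obs 11: x=1 → posterior Dirichlet(11, 17, 6)
obs 12: x=0 → posterior Dirichlet(12, 17, 6)

1/2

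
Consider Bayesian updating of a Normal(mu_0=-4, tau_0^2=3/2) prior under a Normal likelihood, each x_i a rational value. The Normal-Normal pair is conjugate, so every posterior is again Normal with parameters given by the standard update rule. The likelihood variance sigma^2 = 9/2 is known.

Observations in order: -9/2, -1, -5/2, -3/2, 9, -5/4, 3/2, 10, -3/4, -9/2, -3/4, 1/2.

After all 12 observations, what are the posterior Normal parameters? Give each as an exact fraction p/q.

mu_0=-31/60, tau_0^2=3/10

obs 1: x=-9/2 → posterior Normal(-33/8, 9/8)
obs 2: x=-1 → posterior Normal(-7/2, 9/10)
obs 3: x=-5/2 → posterior Normal(-10/3, 3/4)
obs 4: x=-3/2 → posterior Normal(-43/14, 9/14)
obs 5: x=9 → posterior Normal(-25/16, 9/16)
obs 6: x=-5/4 → posterior Normal(-55/36, 1/2)
obs 7: x=3/2 → posterior Normal(-49/40, 9/20)
obs 8: x=10 → posterior Normal(-9/44, 9/22)
obs 9: x=-3/4 → posterior Normal(-1/4, 3/8)
obs 10: x=-9/2 → posterior Normal(-15/26, 9/26)
obs 11: x=-3/4 → posterior Normal(-33/56, 9/28)
obs 12: x=1/2 → posterior Normal(-31/60, 3/10)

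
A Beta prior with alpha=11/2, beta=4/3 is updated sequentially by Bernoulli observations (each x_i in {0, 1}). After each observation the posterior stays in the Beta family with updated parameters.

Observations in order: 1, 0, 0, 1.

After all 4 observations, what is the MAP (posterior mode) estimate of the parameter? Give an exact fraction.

39/53

obs 1: x=1 → posterior Beta(13/2, 4/3)
obs 2: x=0 → posterior Beta(13/2, 7/3)
obs 3: x=0 → posterior Beta(13/2, 10/3)
obs 4: x=1 → posterior Beta(15/2, 10/3)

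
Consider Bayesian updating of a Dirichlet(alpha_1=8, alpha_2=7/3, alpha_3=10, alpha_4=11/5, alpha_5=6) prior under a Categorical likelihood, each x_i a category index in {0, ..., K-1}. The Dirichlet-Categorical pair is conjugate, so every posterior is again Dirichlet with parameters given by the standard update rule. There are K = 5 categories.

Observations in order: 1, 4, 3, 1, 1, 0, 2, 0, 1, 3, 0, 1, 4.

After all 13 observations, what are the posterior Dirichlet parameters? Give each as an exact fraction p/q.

obs 1: x=1 → posterior Dirichlet(8, 10/3, 10, 11/5, 6)
obs 2: x=4 → posterior Dirichlet(8, 10/3, 10, 11/5, 7)
obs 3: x=3 → posterior Dirichlet(8, 10/3, 10, 16/5, 7)
obs 4: x=1 → posterior Dirichlet(8, 13/3, 10, 16/5, 7)
obs 5: x=1 → posterior Dirichlet(8, 16/3, 10, 16/5, 7)
obs 6: x=0 → posterior Dirichlet(9, 16/3, 10, 16/5, 7)
obs 7: x=2 → posterior Dirichlet(9, 16/3, 11, 16/5, 7)
obs 8: x=0 → posterior Dirichlet(10, 16/3, 11, 16/5, 7)
obs 9: x=1 → posterior Dirichlet(10, 19/3, 11, 16/5, 7)
obs 10: x=3 → posterior Dirichlet(10, 19/3, 11, 21/5, 7)
obs 11: x=0 → posterior Dirichlet(11, 19/3, 11, 21/5, 7)
obs 12: x=1 → posterior Dirichlet(11, 22/3, 11, 21/5, 7)
obs 13: x=4 → posterior Dirichlet(11, 22/3, 11, 21/5, 8)

alpha_1=11, alpha_2=22/3, alpha_3=11, alpha_4=21/5, alpha_5=8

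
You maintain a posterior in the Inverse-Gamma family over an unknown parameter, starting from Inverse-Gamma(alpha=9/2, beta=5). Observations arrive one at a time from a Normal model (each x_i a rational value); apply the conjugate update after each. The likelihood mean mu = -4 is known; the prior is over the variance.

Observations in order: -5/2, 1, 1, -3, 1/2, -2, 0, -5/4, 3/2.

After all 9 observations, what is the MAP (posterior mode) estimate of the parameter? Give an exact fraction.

obs 1: x=-5/2 → posterior Inverse-Gamma(5, 49/8)
obs 2: x=1 → posterior Inverse-Gamma(11/2, 149/8)
obs 3: x=1 → posterior Inverse-Gamma(6, 249/8)
obs 4: x=-3 → posterior Inverse-Gamma(13/2, 253/8)
obs 5: x=1/2 → posterior Inverse-Gamma(7, 167/4)
obs 6: x=-2 → posterior Inverse-Gamma(15/2, 175/4)
obs 7: x=0 → posterior Inverse-Gamma(8, 207/4)
obs 8: x=-5/4 → posterior Inverse-Gamma(17/2, 1777/32)
obs 9: x=3/2 → posterior Inverse-Gamma(9, 2261/32)

2261/320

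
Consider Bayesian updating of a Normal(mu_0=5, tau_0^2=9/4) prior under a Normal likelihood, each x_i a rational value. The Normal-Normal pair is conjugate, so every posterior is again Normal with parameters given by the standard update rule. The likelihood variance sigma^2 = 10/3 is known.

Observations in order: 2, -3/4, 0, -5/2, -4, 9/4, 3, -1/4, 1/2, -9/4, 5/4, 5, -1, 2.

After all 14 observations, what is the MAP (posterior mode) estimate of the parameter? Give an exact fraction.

1367/1672

obs 1: x=2 → posterior Normal(254/67, 90/67)
obs 2: x=-3/4 → posterior Normal(935/376, 45/47)
obs 3: x=0 → posterior Normal(85/44, 90/121)
obs 4: x=-5/2 → posterior Normal(665/592, 45/74)
obs 5: x=-4 → posterior Normal(233/700, 18/35)
obs 6: x=9/4 → posterior Normal(119/202, 45/101)
obs 7: x=3 → posterior Normal(200/229, 90/229)
obs 8: x=-1/4 → posterior Normal(773/1024, 45/128)
obs 9: x=1/2 → posterior Normal(827/1132, 90/283)
obs 10: x=-9/4 → posterior Normal(73/155, 9/31)
obs 11: x=5/4 → posterior Normal(719/1348, 90/337)
obs 12: x=5 → posterior Normal(1259/1456, 45/182)
obs 13: x=-1 → posterior Normal(1151/1564, 90/391)
obs 14: x=2 → posterior Normal(1367/1672, 45/209)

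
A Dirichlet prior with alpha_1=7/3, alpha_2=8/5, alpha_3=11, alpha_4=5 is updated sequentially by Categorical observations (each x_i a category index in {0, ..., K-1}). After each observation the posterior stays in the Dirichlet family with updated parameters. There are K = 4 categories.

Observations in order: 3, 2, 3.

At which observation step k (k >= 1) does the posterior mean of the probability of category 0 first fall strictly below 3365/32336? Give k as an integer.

obs 1: x=3 → posterior Dirichlet(7/3, 8/5, 11, 6)
obs 2: x=2 → posterior Dirichlet(7/3, 8/5, 12, 6)
obs 3: x=3 → posterior Dirichlet(7/3, 8/5, 12, 7)

k = 3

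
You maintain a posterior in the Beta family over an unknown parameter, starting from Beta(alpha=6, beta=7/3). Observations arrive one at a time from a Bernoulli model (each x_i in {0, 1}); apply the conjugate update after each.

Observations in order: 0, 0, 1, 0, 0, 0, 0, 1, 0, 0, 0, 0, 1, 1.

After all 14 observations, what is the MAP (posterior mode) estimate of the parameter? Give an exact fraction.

obs 1: x=0 → posterior Beta(6, 10/3)
obs 2: x=0 → posterior Beta(6, 13/3)
obs 3: x=1 → posterior Beta(7, 13/3)
obs 4: x=0 → posterior Beta(7, 16/3)
obs 5: x=0 → posterior Beta(7, 19/3)
obs 6: x=0 → posterior Beta(7, 22/3)
obs 7: x=0 → posterior Beta(7, 25/3)
obs 8: x=1 → posterior Beta(8, 25/3)
obs 9: x=0 → posterior Beta(8, 28/3)
obs 10: x=0 → posterior Beta(8, 31/3)
obs 11: x=0 → posterior Beta(8, 34/3)
obs 12: x=0 → posterior Beta(8, 37/3)
obs 13: x=1 → posterior Beta(9, 37/3)
obs 14: x=1 → posterior Beta(10, 37/3)

27/61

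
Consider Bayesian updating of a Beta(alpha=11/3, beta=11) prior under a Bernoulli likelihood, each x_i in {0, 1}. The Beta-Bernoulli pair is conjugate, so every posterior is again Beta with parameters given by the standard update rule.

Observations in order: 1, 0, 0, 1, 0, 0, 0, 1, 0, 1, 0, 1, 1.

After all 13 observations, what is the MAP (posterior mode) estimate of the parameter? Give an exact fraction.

obs 1: x=1 → posterior Beta(14/3, 11)
obs 2: x=0 → posterior Beta(14/3, 12)
obs 3: x=0 → posterior Beta(14/3, 13)
obs 4: x=1 → posterior Beta(17/3, 13)
obs 5: x=0 → posterior Beta(17/3, 14)
obs 6: x=0 → posterior Beta(17/3, 15)
obs 7: x=0 → posterior Beta(17/3, 16)
obs 8: x=1 → posterior Beta(20/3, 16)
obs 9: x=0 → posterior Beta(20/3, 17)
obs 10: x=1 → posterior Beta(23/3, 17)
obs 11: x=0 → posterior Beta(23/3, 18)
obs 12: x=1 → posterior Beta(26/3, 18)
obs 13: x=1 → posterior Beta(29/3, 18)

26/77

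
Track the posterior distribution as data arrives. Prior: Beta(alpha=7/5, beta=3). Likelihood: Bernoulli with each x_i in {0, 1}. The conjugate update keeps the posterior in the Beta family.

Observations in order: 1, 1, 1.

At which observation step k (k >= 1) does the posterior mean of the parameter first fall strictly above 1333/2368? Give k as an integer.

obs 1: x=1 → posterior Beta(12/5, 3)
obs 2: x=1 → posterior Beta(17/5, 3)
obs 3: x=1 → posterior Beta(22/5, 3)

k = 3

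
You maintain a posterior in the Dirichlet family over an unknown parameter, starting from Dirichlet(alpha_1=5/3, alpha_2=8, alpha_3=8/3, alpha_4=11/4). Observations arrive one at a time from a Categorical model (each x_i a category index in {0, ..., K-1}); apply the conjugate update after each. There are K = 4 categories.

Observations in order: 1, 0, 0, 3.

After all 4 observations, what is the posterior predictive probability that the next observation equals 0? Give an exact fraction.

obs 1: x=1 → posterior Dirichlet(5/3, 9, 8/3, 11/4)
obs 2: x=0 → posterior Dirichlet(8/3, 9, 8/3, 11/4)
obs 3: x=0 → posterior Dirichlet(11/3, 9, 8/3, 11/4)
obs 4: x=3 → posterior Dirichlet(11/3, 9, 8/3, 15/4)

44/229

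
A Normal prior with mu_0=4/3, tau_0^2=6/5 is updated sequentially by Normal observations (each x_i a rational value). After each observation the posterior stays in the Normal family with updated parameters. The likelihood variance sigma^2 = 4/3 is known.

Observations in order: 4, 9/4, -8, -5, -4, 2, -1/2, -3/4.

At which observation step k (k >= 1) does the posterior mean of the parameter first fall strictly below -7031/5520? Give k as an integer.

obs 1: x=4 → posterior Normal(148/57, 12/19)
obs 2: x=9/4 → posterior Normal(835/336, 3/7)
obs 3: x=-8 → posterior Normal(-29/444, 12/37)
obs 4: x=-5 → posterior Normal(-569/552, 6/23)
obs 5: x=-4 → posterior Normal(-91/60, 12/55)
obs 6: x=2 → posterior Normal(-785/768, 3/16)
obs 7: x=-1/2 → posterior Normal(-839/876, 12/73)
obs 8: x=-3/4 → posterior Normal(-115/123, 6/41)

k = 5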